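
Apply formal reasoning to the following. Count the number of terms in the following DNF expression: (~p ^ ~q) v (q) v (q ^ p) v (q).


A DNF formula is a disjunction of terms (conjunctions).
Terms are separated by v.
Counting the disjuncts: 4 terms.

4


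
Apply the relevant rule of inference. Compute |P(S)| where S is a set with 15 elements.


The power set of a set with n elements has 2^n elements.
|P(S)| = 2^15 = 32768

32768


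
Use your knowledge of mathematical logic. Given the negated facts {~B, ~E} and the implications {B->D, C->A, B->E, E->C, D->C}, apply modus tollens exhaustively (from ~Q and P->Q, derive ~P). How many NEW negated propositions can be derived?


Initial negated facts: {~B, ~E}
Apply modus tollens to closure:
  (no implication fires)
Final negated: {~B, ~E}
New negations: {(none)}
Count = 0

0


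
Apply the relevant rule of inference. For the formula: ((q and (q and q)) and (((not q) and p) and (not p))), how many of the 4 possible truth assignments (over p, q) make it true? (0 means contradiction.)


Check all 4 assignments:
p=0, q=0: 0
p=0, q=1: 0
p=1, q=0: 0
p=1, q=1: 0
Count of True = 0

0


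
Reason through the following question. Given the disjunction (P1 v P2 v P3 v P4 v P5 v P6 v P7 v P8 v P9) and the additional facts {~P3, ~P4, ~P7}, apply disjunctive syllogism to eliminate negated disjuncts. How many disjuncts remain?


Original disjuncts (9): P1, P2, P3, P4, P5, P6, P7, P8, P9
Negated (eliminate): ~P3, ~P4, ~P7
Remaining disjuncts: P1, P2, P5, P6, P8, P9
Count = 9 - 3 = 6

6


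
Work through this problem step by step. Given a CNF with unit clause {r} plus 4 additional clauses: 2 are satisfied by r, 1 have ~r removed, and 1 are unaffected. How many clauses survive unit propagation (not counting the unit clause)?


Satisfied (removed): 2
Shortened (remain): 1
Unchanged (remain): 1
Remaining = 1 + 1 = 2

2


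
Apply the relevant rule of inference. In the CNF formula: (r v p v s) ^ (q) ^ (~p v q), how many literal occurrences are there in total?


Counting literals in each clause:
Clause 1: 3 literal(s)
Clause 2: 1 literal(s)
Clause 3: 2 literal(s)
Total = 6

6


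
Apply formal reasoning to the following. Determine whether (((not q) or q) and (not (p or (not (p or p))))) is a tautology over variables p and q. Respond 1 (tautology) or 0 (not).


Check all 4 assignments:
p=0, q=0: 0
p=0, q=1: 0
p=1, q=0: 0
p=1, q=1: 0
Satisfying count = 0/4.
Tautology iff count = 4: no.

0


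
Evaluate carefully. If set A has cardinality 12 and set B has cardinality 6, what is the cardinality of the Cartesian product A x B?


The Cartesian product A x B contains all ordered pairs (a, b).
|A x B| = |A| * |B| = 12 * 6 = 72

72


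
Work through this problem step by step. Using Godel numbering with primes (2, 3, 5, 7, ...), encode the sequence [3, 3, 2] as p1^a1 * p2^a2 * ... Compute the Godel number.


Encode each element as an exponent of the corresponding prime:
  2^3 = 8
  3^3 = 27
  5^2 = 25
Product = 8 * 27 * 25 = 5400

5400


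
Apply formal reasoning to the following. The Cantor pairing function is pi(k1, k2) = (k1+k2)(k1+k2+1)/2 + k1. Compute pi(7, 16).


k1 + k2 = 23
(k1+k2)(k1+k2+1)/2 = 23 * 24 / 2 = 276
pi = 276 + 7 = 283

283


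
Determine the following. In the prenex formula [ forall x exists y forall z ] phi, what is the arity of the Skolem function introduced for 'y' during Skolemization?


Quantifier prefix: forall x exists y forall z
'y' is existentially quantified at position 2.
Universal variables preceding it: x
Skolem function arity = 1

1


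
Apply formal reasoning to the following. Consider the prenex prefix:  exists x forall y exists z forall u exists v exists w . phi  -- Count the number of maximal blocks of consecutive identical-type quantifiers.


Quantifier-type sequence: E A E A E E  (A=forall, E=exists)
Group into maximal same-type runs:
  Ex1 | Ax1 | Ex1 | Ax1 | Ex2
Number of blocks = 5

5


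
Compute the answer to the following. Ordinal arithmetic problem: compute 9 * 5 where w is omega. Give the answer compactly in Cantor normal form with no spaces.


Compute 9 * 5.
Ordinal * is associative and left-distributive over +, but NOT commutative; for finite n>1, n*w = w but w*n stays w*n.
Both finite; ordinal * agrees with natural *: 9 * 5 = 45.
Result = 45

45


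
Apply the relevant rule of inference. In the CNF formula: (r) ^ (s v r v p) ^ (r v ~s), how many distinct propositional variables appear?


Identify each variable that appears in the formula.
Variables found: p, r, s
Count = 3

3


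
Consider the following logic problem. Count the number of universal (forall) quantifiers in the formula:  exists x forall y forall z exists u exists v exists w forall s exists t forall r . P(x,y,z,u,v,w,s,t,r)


Quantifier prefix: exists x forall y forall z exists u exists v exists w forall s exists t forall r
Mark each quantifier type:
  E U U E E E U E U
Universal count = 4, Existential count = 5
Asked for universal (forall) quantifiers: 4

4


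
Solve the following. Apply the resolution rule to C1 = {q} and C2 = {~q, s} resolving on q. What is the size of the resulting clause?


Remove q from C1 and ~q from C2.
C1 remainder: {}
C2 remainder: {s}
Union (resolvent): {s}
Resolvent has 1 literal(s).

1


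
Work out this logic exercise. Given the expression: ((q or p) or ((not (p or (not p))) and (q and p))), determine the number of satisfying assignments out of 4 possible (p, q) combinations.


Check all 4 assignments:
p=0, q=0: 0
p=0, q=1: 1
p=1, q=0: 1
p=1, q=1: 1
Count of True = 3

3


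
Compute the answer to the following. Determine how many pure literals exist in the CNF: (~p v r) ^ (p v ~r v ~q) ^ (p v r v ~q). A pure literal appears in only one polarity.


Check each variable for pure literal status:
p: mixed (not pure)
q: pure negative
r: mixed (not pure)
Pure literal count = 1

1


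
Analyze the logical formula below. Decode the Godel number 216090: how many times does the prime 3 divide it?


Factorize 216090 by dividing by 3 repeatedly.
Division steps: 3 divides 216090 exactly 2 time(s).
Exponent of 3 = 2

2


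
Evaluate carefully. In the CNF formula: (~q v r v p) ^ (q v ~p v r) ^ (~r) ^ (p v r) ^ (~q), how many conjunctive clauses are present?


A CNF formula is a conjunction of clauses.
Clauses are separated by ^.
Counting the conjuncts: 5 clauses.

5


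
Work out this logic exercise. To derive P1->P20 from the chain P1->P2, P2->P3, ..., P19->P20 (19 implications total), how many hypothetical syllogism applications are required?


With 19 implications in a chain connecting 20 propositions:
P1->P2, P2->P3, ..., P19->P20
Steps needed = (number of implications) - 1 = 19 - 1 = 18

18


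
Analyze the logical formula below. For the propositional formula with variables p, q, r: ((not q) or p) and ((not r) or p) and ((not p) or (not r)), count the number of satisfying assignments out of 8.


Evaluate all 8 assignments for p, q, r:
p=0, q=0, r=0: 1
p=0, q=0, r=1: 0
p=0, q=1, r=0: 0
p=0, q=1, r=1: 0
p=1, q=0, r=0: 1
p=1, q=0, r=1: 0
p=1, q=1, r=0: 1
p=1, q=1, r=1: 0
Satisfying count = 3

3


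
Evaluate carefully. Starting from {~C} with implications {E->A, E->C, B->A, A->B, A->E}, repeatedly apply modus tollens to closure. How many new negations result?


Initial negated facts: {~C}
Apply modus tollens to closure:
  ~C and E->C  =>  ~E
  ~E and A->E  =>  ~A
  ~A and B->A  =>  ~B
Final negated: {~A, ~B, ~C, ~E}
New negations: {~A, ~B, ~E}
Count = 3

3


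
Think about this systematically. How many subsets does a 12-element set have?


The power set of a set with n elements has 2^n elements.
|P(S)| = 2^12 = 4096

4096


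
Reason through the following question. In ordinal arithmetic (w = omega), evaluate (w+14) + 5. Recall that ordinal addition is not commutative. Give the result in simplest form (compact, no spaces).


Compute (w+14) + 5.
Ordinal + is associative but NOT commutative; for finite n>0, n + w = w but w + n stays w+n.
By associativity: (w+14) + 5 = w + (14+5) = w+19.
Result = w+19

w+19


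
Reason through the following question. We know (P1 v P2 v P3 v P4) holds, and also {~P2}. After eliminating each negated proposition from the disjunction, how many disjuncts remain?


Original disjuncts (4): P1, P2, P3, P4
Negated (eliminate): ~P2
Remaining disjuncts: P1, P3, P4
Count = 4 - 1 = 3

3


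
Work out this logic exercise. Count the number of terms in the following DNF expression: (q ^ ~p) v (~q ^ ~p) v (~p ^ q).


A DNF formula is a disjunction of terms (conjunctions).
Terms are separated by v.
Counting the disjuncts: 3 terms.

3


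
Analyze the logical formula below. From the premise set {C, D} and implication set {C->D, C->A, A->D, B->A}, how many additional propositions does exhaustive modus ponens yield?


Initial facts: {C, D}
Apply modus ponens to closure:
  C and C->A  =>  A
Final known: {A, C, D}
New propositions: {A}
Count = 1

1


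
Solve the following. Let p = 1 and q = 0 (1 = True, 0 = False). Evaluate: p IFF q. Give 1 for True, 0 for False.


p = 1, q = 0
Operation: p IFF q
Evaluate: 1 IFF 0 = 0

0


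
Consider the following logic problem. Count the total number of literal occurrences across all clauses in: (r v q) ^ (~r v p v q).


Counting literals in each clause:
Clause 1: 2 literal(s)
Clause 2: 3 literal(s)
Total = 5

5


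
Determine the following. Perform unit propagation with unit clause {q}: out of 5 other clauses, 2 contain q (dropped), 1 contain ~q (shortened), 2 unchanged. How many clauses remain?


Satisfied (removed): 2
Shortened (remain): 1
Unchanged (remain): 2
Remaining = 1 + 2 = 3

3


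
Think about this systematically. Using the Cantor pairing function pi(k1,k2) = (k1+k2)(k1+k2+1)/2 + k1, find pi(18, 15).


k1 + k2 = 33
(k1+k2)(k1+k2+1)/2 = 33 * 34 / 2 = 561
pi = 561 + 18 = 579

579


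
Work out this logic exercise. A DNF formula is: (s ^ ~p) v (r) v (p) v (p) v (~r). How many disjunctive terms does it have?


A DNF formula is a disjunction of terms (conjunctions).
Terms are separated by v.
Counting the disjuncts: 5 terms.

5


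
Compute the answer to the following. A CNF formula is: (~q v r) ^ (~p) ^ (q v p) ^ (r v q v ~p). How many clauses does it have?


A CNF formula is a conjunction of clauses.
Clauses are separated by ^.
Counting the conjuncts: 4 clauses.

4


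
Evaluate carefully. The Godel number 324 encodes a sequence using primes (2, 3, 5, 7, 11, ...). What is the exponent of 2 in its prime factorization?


Factorize 324 by dividing by 2 repeatedly.
Division steps: 2 divides 324 exactly 2 time(s).
Exponent of 2 = 2

2


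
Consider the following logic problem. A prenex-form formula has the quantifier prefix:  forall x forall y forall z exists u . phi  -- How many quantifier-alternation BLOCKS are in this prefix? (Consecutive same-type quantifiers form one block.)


Quantifier-type sequence: A A A E  (A=forall, E=exists)
Group into maximal same-type runs:
  Ax3 | Ex1
Number of blocks = 2

2


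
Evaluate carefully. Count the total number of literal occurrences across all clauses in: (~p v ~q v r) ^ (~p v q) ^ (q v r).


Counting literals in each clause:
Clause 1: 3 literal(s)
Clause 2: 2 literal(s)
Clause 3: 2 literal(s)
Total = 7

7


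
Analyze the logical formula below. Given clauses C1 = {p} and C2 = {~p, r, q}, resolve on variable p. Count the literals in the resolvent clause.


Remove p from C1 and ~p from C2.
C1 remainder: {}
C2 remainder: {r, q}
Union (resolvent): {q, r}
Resolvent has 2 literal(s).

2


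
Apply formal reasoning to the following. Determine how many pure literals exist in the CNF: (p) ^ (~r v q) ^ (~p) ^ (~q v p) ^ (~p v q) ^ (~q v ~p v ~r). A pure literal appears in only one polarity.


Check each variable for pure literal status:
p: mixed (not pure)
q: mixed (not pure)
r: pure negative
Pure literal count = 1

1


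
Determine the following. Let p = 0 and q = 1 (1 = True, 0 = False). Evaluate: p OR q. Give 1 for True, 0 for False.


p = 0, q = 1
Operation: p OR q
Evaluate: 0 OR 1 = 1

1


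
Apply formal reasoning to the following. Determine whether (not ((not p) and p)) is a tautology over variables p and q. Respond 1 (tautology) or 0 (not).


Check all 4 assignments:
p=0, q=0: 1
p=0, q=1: 1
p=1, q=0: 1
p=1, q=1: 1
Satisfying count = 4/4.
Tautology iff count = 4: yes.

1


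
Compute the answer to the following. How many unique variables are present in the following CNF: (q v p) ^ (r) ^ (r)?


Identify each variable that appears in the formula.
Variables found: p, q, r
Count = 3

3


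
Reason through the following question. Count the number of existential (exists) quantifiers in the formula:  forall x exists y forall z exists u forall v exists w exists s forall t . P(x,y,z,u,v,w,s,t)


Quantifier prefix: forall x exists y forall z exists u forall v exists w exists s forall t
Mark each quantifier type:
  U E U E U E E U
Universal count = 4, Existential count = 4
Asked for existential (exists) quantifiers: 4

4


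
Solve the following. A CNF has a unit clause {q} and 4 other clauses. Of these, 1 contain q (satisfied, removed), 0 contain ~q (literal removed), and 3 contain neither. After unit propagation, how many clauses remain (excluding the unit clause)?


Satisfied (removed): 1
Shortened (remain): 0
Unchanged (remain): 3
Remaining = 0 + 3 = 3

3


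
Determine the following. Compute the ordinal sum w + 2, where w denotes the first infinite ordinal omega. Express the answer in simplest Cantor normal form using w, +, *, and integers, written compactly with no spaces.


Compute w + 2.
Ordinal + is associative but NOT commutative; for finite n>0, n + w = w but w + n stays w+n.
w + 2 is already in normal form (a successor ordinal beyond w).
Result = w+2

w+2


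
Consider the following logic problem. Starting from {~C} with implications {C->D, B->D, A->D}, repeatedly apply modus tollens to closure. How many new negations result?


Initial negated facts: {~C}
Apply modus tollens to closure:
  (no implication fires)
Final negated: {~C}
New negations: {(none)}
Count = 0

0


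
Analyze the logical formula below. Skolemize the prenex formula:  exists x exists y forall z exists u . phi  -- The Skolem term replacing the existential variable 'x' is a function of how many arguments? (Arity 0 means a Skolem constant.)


Quantifier prefix: exists x exists y forall z exists u
'x' is existentially quantified at position 1.
No universal quantifiers precede it.
Skolem function arity = 0 (a Skolem constant)

0


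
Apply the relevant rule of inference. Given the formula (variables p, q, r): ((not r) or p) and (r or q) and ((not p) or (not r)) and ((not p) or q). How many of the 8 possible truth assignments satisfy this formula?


Evaluate all 8 assignments for p, q, r:
p=0, q=0, r=0: 0
p=0, q=0, r=1: 0
p=0, q=1, r=0: 1
p=0, q=1, r=1: 0
p=1, q=0, r=0: 0
p=1, q=0, r=1: 0
p=1, q=1, r=0: 1
p=1, q=1, r=1: 0
Satisfying count = 2

2


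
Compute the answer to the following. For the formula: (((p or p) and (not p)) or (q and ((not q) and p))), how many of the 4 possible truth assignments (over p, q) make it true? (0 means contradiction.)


Check all 4 assignments:
p=0, q=0: 0
p=0, q=1: 0
p=1, q=0: 0
p=1, q=1: 0
Count of True = 0

0


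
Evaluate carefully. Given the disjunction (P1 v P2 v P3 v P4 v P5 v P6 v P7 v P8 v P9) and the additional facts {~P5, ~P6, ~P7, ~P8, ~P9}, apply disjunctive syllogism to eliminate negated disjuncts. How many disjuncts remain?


Original disjuncts (9): P1, P2, P3, P4, P5, P6, P7, P8, P9
Negated (eliminate): ~P5, ~P6, ~P7, ~P8, ~P9
Remaining disjuncts: P1, P2, P3, P4
Count = 9 - 5 = 4

4


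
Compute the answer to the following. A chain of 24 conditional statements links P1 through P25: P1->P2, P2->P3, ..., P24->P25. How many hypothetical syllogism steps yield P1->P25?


With 24 implications in a chain connecting 25 propositions:
P1->P2, P2->P3, ..., P24->P25
Steps needed = (number of implications) - 1 = 24 - 1 = 23

23


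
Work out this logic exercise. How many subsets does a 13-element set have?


The power set of a set with n elements has 2^n elements.
|P(S)| = 2^13 = 8192

8192


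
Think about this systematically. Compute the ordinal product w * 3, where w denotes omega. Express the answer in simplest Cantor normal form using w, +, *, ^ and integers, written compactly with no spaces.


Compute w * 3.
Ordinal * is associative and left-distributive over +, but NOT commutative; for finite n>1, n*w = w but w*n stays w*n.
w * 3 means 3 copies of w concatenated: w*3.
Result = w*3

w*3


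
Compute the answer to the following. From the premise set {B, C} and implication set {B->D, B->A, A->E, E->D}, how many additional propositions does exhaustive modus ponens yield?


Initial facts: {B, C}
Apply modus ponens to closure:
  B and B->D  =>  D
  B and B->A  =>  A
  A and A->E  =>  E
Final known: {A, B, C, D, E}
New propositions: {A, D, E}
Count = 3

3


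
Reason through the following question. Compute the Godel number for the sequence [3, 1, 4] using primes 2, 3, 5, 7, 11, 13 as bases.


Encode each element as an exponent of the corresponding prime:
  2^3 = 8
  3^1 = 3
  5^4 = 625
Product = 8 * 3 * 625 = 15000

15000


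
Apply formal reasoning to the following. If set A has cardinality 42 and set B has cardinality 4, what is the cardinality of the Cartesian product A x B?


The Cartesian product A x B contains all ordered pairs (a, b).
|A x B| = |A| * |B| = 42 * 4 = 168

168


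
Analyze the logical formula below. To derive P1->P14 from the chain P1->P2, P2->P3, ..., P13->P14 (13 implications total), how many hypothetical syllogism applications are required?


With 13 implications in a chain connecting 14 propositions:
P1->P2, P2->P3, ..., P13->P14
Steps needed = (number of implications) - 1 = 13 - 1 = 12

12


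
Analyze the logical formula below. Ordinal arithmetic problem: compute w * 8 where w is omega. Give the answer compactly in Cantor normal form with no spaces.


Compute w * 8.
Ordinal * is associative and left-distributive over +, but NOT commutative; for finite n>1, n*w = w but w*n stays w*n.
w * 8 means 8 copies of w concatenated: w*8.
Result = w*8

w*8


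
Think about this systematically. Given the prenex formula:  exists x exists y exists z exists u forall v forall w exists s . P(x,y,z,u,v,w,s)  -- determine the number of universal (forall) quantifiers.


Quantifier prefix: exists x exists y exists z exists u forall v forall w exists s
Mark each quantifier type:
  E E E E U U E
Universal count = 2, Existential count = 5
Asked for universal (forall) quantifiers: 2

2


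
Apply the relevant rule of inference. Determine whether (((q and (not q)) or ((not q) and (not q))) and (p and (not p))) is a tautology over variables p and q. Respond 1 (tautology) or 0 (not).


Check all 4 assignments:
p=0, q=0: 0
p=0, q=1: 0
p=1, q=0: 0
p=1, q=1: 0
Satisfying count = 0/4.
Tautology iff count = 4: no.

0


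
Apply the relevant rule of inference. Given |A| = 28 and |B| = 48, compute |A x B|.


The Cartesian product A x B contains all ordered pairs (a, b).
|A x B| = |A| * |B| = 28 * 48 = 1344

1344


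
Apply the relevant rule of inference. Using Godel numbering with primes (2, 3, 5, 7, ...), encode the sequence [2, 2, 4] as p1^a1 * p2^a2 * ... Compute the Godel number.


Encode each element as an exponent of the corresponding prime:
  2^2 = 4
  3^2 = 9
  5^4 = 625
Product = 4 * 9 * 625 = 22500

22500


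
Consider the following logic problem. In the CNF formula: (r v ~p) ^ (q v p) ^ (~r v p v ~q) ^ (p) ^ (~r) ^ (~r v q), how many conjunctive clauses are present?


A CNF formula is a conjunction of clauses.
Clauses are separated by ^.
Counting the conjuncts: 6 clauses.

6


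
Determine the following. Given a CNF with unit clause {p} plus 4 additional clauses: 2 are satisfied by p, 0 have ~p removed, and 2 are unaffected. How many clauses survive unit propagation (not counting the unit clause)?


Satisfied (removed): 2
Shortened (remain): 0
Unchanged (remain): 2
Remaining = 0 + 2 = 2

2


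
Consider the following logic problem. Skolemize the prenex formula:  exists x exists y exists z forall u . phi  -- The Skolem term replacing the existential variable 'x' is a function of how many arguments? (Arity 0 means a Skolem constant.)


Quantifier prefix: exists x exists y exists z forall u
'x' is existentially quantified at position 1.
No universal quantifiers precede it.
Skolem function arity = 0 (a Skolem constant)

0


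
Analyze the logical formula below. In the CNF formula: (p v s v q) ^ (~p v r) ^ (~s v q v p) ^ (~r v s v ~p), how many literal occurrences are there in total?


Counting literals in each clause:
Clause 1: 3 literal(s)
Clause 2: 2 literal(s)
Clause 3: 3 literal(s)
Clause 4: 3 literal(s)
Total = 11

11


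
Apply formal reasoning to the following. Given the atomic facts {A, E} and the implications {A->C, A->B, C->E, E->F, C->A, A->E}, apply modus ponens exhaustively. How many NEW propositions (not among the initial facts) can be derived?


Initial facts: {A, E}
Apply modus ponens to closure:
  A and A->C  =>  C
  A and A->B  =>  B
  E and E->F  =>  F
Final known: {A, B, C, E, F}
New propositions: {B, C, F}
Count = 3

3


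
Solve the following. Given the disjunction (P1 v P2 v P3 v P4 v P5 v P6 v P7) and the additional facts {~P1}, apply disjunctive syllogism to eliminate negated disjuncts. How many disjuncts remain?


Original disjuncts (7): P1, P2, P3, P4, P5, P6, P7
Negated (eliminate): ~P1
Remaining disjuncts: P2, P3, P4, P5, P6, P7
Count = 7 - 1 = 6

6


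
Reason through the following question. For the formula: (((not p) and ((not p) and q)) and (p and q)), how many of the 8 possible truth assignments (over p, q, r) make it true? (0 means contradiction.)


Check all 8 assignments:
p=0, q=0, r=0: 0
p=0, q=0, r=1: 0
p=0, q=1, r=0: 0
p=0, q=1, r=1: 0
p=1, q=0, r=0: 0
p=1, q=0, r=1: 0
p=1, q=1, r=0: 0
p=1, q=1, r=1: 0
Count of True = 0

0


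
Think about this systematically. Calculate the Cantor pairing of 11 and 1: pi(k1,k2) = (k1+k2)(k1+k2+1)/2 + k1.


k1 + k2 = 12
(k1+k2)(k1+k2+1)/2 = 12 * 13 / 2 = 78
pi = 78 + 11 = 89

89


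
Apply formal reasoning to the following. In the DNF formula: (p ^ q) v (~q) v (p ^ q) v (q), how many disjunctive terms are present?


A DNF formula is a disjunction of terms (conjunctions).
Terms are separated by v.
Counting the disjuncts: 4 terms.

4


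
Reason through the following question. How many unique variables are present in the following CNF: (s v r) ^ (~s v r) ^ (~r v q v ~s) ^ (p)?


Identify each variable that appears in the formula.
Variables found: p, q, r, s
Count = 4

4


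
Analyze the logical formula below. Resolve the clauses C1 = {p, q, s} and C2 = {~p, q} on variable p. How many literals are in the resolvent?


Remove p from C1 and ~p from C2.
C1 remainder: {q, s}
C2 remainder: {q}
Union (resolvent): {q, s}
Resolvent has 2 literal(s).

2


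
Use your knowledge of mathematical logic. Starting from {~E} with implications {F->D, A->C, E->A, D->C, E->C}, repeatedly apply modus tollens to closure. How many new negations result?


Initial negated facts: {~E}
Apply modus tollens to closure:
  (no implication fires)
Final negated: {~E}
New negations: {(none)}
Count = 0

0


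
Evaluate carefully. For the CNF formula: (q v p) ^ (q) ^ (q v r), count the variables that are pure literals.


Check each variable for pure literal status:
p: pure positive
q: pure positive
r: pure positive
Pure literal count = 3

3


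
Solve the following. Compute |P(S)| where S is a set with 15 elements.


The power set of a set with n elements has 2^n elements.
|P(S)| = 2^15 = 32768

32768


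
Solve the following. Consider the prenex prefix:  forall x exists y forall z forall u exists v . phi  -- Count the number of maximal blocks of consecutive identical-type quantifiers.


Quantifier-type sequence: A E A A E  (A=forall, E=exists)
Group into maximal same-type runs:
  Ax1 | Ex1 | Ax2 | Ex1
Number of blocks = 4

4


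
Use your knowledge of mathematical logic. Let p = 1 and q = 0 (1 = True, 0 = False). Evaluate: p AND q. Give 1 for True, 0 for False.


p = 1, q = 0
Operation: p AND q
Evaluate: 1 AND 0 = 0

0


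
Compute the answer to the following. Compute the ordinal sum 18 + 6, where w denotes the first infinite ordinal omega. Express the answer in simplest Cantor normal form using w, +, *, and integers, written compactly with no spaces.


Compute 18 + 6.
Ordinal + is associative but NOT commutative; for finite n>0, n + w = w but w + n stays w+n.
Both operands finite; ordinal + agrees with natural +: 18 + 6 = 24.
Result = 24

24


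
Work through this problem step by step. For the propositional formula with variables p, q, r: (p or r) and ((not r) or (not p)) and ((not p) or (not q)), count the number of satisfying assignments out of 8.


Evaluate all 8 assignments for p, q, r:
p=0, q=0, r=0: 0
p=0, q=0, r=1: 1
p=0, q=1, r=0: 0
p=0, q=1, r=1: 1
p=1, q=0, r=0: 1
p=1, q=0, r=1: 0
p=1, q=1, r=0: 0
p=1, q=1, r=1: 0
Satisfying count = 3

3


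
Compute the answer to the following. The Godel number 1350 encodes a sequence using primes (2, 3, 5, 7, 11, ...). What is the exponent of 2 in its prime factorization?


Factorize 1350 by dividing by 2 repeatedly.
Division steps: 2 divides 1350 exactly 1 time(s).
Exponent of 2 = 1

1


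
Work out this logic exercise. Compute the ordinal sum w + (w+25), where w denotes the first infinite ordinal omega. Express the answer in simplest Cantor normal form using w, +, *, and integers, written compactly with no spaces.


Compute w + (w+25).
Ordinal + is associative but NOT commutative; for finite n>0, n + w = w but w + n stays w+n.
w + (w+25) = (w+w) + 25 = w*2+25.
Result = w*2+25

w*2+25


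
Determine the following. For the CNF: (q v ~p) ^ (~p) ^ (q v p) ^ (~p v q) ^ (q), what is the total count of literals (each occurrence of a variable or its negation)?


Counting literals in each clause:
Clause 1: 2 literal(s)
Clause 2: 1 literal(s)
Clause 3: 2 literal(s)
Clause 4: 2 literal(s)
Clause 5: 1 literal(s)
Total = 8

8


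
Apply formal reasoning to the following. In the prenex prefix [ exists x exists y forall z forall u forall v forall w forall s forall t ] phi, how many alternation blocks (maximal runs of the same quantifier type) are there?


Quantifier-type sequence: E E A A A A A A  (A=forall, E=exists)
Group into maximal same-type runs:
  Ex2 | Ax6
Number of blocks = 2

2


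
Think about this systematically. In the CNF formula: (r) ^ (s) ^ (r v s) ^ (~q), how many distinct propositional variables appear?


Identify each variable that appears in the formula.
Variables found: q, r, s
Count = 3

3


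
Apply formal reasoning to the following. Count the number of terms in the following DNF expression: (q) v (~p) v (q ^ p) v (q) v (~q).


A DNF formula is a disjunction of terms (conjunctions).
Terms are separated by v.
Counting the disjuncts: 5 terms.

5


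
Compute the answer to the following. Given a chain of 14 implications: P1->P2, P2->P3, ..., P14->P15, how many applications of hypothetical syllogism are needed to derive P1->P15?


With 14 implications in a chain connecting 15 propositions:
P1->P2, P2->P3, ..., P14->P15
Steps needed = (number of implications) - 1 = 14 - 1 = 13

13


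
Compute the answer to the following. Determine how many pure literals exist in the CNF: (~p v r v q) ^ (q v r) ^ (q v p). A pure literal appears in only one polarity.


Check each variable for pure literal status:
p: mixed (not pure)
q: pure positive
r: pure positive
Pure literal count = 2

2


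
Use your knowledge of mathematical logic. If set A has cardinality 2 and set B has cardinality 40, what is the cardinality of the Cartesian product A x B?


The Cartesian product A x B contains all ordered pairs (a, b).
|A x B| = |A| * |B| = 2 * 40 = 80

80


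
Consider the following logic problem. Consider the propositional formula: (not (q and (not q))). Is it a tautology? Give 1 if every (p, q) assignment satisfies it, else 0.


Check all 4 assignments:
p=0, q=0: 1
p=0, q=1: 1
p=1, q=0: 1
p=1, q=1: 1
Satisfying count = 4/4.
Tautology iff count = 4: yes.

1


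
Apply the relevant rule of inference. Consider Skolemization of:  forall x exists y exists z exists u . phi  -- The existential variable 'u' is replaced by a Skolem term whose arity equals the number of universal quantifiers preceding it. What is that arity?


Quantifier prefix: forall x exists y exists z exists u
'u' is existentially quantified at position 4.
Universal variables preceding it: x
Skolem function arity = 1

1


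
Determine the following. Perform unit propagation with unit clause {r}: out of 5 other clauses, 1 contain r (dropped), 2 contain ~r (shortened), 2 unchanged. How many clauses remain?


Satisfied (removed): 1
Shortened (remain): 2
Unchanged (remain): 2
Remaining = 2 + 2 = 4

4


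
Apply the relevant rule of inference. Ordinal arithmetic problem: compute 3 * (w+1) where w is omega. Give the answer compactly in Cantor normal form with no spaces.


Compute 3 * (w+1).
Ordinal * is associative and left-distributive over +, but NOT commutative; for finite n>1, n*w = w but w*n stays w*n.
By left-distributivity: 3 * (w+1) = 3*w + 3*1 = w + 3 = w+3.
Result = w+3

w+3


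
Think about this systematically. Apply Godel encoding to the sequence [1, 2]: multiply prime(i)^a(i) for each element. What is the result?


Encode each element as an exponent of the corresponding prime:
  2^1 = 2
  3^2 = 9
Product = 2 * 9 = 18

18


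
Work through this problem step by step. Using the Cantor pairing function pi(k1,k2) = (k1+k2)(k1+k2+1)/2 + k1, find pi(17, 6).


k1 + k2 = 23
(k1+k2)(k1+k2+1)/2 = 23 * 24 / 2 = 276
pi = 276 + 17 = 293

293


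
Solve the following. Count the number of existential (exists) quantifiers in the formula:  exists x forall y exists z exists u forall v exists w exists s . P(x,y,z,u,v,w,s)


Quantifier prefix: exists x forall y exists z exists u forall v exists w exists s
Mark each quantifier type:
  E U E E U E E
Universal count = 2, Existential count = 5
Asked for existential (exists) quantifiers: 5

5


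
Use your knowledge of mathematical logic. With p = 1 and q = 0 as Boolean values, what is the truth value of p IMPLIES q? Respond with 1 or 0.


p = 1, q = 0
Operation: p IMPLIES q
Evaluate: 1 IMPLIES 0 = 0

0


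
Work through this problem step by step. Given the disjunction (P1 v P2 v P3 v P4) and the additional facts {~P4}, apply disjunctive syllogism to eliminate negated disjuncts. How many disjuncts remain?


Original disjuncts (4): P1, P2, P3, P4
Negated (eliminate): ~P4
Remaining disjuncts: P1, P2, P3
Count = 4 - 1 = 3

3


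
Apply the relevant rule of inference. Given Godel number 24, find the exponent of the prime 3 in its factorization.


Factorize 24 by dividing by 3 repeatedly.
Division steps: 3 divides 24 exactly 1 time(s).
Exponent of 3 = 1

1


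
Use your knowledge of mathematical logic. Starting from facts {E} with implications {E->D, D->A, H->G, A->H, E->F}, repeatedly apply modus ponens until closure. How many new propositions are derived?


Initial facts: {E}
Apply modus ponens to closure:
  E and E->D  =>  D
  D and D->A  =>  A
  A and A->H  =>  H
  E and E->F  =>  F
  H and H->G  =>  G
Final known: {A, D, E, F, G, H}
New propositions: {A, D, F, G, H}
Count = 5

5


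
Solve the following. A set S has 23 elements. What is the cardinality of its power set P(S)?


The power set of a set with n elements has 2^n elements.
|P(S)| = 2^23 = 8388608

8388608


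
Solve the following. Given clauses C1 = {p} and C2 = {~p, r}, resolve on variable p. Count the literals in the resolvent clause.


Remove p from C1 and ~p from C2.
C1 remainder: {}
C2 remainder: {r}
Union (resolvent): {r}
Resolvent has 1 literal(s).

1


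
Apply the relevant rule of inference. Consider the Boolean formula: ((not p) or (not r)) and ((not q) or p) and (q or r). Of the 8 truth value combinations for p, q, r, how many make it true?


Evaluate all 8 assignments for p, q, r:
p=0, q=0, r=0: 0
p=0, q=0, r=1: 1
p=0, q=1, r=0: 0
p=0, q=1, r=1: 0
p=1, q=0, r=0: 0
p=1, q=0, r=1: 0
p=1, q=1, r=0: 1
p=1, q=1, r=1: 0
Satisfying count = 2

2


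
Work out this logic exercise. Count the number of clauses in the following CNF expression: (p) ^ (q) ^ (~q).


A CNF formula is a conjunction of clauses.
Clauses are separated by ^.
Counting the conjuncts: 3 clauses.

3


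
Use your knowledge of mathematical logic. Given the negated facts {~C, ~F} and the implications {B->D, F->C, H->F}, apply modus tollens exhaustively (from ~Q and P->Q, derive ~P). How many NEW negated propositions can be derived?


Initial negated facts: {~C, ~F}
Apply modus tollens to closure:
  ~F and H->F  =>  ~H
Final negated: {~C, ~F, ~H}
New negations: {~H}
Count = 1

1


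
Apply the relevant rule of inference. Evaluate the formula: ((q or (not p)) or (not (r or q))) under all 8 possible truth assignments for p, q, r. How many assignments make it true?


Check all 8 assignments:
p=0, q=0, r=0: 1
p=0, q=0, r=1: 1
p=0, q=1, r=0: 1
p=0, q=1, r=1: 1
p=1, q=0, r=0: 1
p=1, q=0, r=1: 0
p=1, q=1, r=0: 1
p=1, q=1, r=1: 1
Count of True = 7

7


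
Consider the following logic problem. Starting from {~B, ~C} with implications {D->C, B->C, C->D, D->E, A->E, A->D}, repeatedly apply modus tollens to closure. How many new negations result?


Initial negated facts: {~B, ~C}
Apply modus tollens to closure:
  ~C and D->C  =>  ~D
  ~D and A->D  =>  ~A
Final negated: {~A, ~B, ~C, ~D}
New negations: {~A, ~D}
Count = 2

2


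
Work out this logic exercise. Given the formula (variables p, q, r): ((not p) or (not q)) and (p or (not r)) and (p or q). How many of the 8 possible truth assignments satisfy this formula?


Evaluate all 8 assignments for p, q, r:
p=0, q=0, r=0: 0
p=0, q=0, r=1: 0
p=0, q=1, r=0: 1
p=0, q=1, r=1: 0
p=1, q=0, r=0: 1
p=1, q=0, r=1: 1
p=1, q=1, r=0: 0
p=1, q=1, r=1: 0
Satisfying count = 3

3


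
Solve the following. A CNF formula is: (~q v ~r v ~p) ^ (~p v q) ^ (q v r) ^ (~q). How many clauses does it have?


A CNF formula is a conjunction of clauses.
Clauses are separated by ^.
Counting the conjuncts: 4 clauses.

4


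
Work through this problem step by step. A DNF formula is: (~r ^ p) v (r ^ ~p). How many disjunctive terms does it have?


A DNF formula is a disjunction of terms (conjunctions).
Terms are separated by v.
Counting the disjuncts: 2 terms.

2


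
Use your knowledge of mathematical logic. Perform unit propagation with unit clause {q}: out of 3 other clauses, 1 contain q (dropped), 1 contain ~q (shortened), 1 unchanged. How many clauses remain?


Satisfied (removed): 1
Shortened (remain): 1
Unchanged (remain): 1
Remaining = 1 + 1 = 2

2


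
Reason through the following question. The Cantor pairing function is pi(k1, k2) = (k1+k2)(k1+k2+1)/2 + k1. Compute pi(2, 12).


k1 + k2 = 14
(k1+k2)(k1+k2+1)/2 = 14 * 15 / 2 = 105
pi = 105 + 2 = 107

107


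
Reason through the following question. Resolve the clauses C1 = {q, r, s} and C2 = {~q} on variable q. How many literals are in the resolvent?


Remove q from C1 and ~q from C2.
C1 remainder: {r, s}
C2 remainder: {}
Union (resolvent): {r, s}
Resolvent has 2 literal(s).

2


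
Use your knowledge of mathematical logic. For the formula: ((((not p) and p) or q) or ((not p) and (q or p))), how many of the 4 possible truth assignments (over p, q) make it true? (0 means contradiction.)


Check all 4 assignments:
p=0, q=0: 0
p=0, q=1: 1
p=1, q=0: 0
p=1, q=1: 1
Count of True = 2

2


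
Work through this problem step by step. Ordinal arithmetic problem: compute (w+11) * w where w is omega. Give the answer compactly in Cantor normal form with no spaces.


Compute (w+11) * w.
Ordinal * is associative and left-distributive over +, but NOT commutative; for finite n>1, n*w = w but w*n stays w*n.
(w+11) * w = sup{(w+11)*k : k<w} = sup{w*k+11} = w^2 (the +11 tail is absorbed in the limit).
Result = w^2

w^2


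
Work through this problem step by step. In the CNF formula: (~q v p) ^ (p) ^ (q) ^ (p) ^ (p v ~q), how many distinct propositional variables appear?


Identify each variable that appears in the formula.
Variables found: p, q
Count = 2

2


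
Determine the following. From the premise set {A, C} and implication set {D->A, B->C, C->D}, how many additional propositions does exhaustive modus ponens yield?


Initial facts: {A, C}
Apply modus ponens to closure:
  C and C->D  =>  D
Final known: {A, C, D}
New propositions: {D}
Count = 1

1


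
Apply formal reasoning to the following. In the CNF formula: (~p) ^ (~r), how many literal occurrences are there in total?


Counting literals in each clause:
Clause 1: 1 literal(s)
Clause 2: 1 literal(s)
Total = 2

2


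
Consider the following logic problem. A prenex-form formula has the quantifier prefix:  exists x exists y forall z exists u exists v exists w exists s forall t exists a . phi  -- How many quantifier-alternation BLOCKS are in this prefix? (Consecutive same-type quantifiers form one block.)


Quantifier-type sequence: E E A E E E E A E  (A=forall, E=exists)
Group into maximal same-type runs:
  Ex2 | Ax1 | Ex4 | Ax1 | Ex1
Number of blocks = 5

5


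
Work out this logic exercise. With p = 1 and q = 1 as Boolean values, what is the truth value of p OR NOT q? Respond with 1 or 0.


p = 1, q = 1
Operation: p OR NOT q
Evaluate: 1 OR NOT 1 = 1

1


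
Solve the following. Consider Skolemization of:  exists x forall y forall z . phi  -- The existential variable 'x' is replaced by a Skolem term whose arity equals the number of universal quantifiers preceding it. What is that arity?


Quantifier prefix: exists x forall y forall z
'x' is existentially quantified at position 1.
No universal quantifiers precede it.
Skolem function arity = 0 (a Skolem constant)

0


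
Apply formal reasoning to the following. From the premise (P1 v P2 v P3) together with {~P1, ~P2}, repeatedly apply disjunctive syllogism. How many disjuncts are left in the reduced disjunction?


Original disjuncts (3): P1, P2, P3
Negated (eliminate): ~P1, ~P2
Remaining disjuncts: P3
Count = 3 - 2 = 1

1


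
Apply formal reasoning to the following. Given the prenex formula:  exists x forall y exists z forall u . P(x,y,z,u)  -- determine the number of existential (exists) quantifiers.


Quantifier prefix: exists x forall y exists z forall u
Mark each quantifier type:
  E U E U
Universal count = 2, Existential count = 2
Asked for existential (exists) quantifiers: 2

2


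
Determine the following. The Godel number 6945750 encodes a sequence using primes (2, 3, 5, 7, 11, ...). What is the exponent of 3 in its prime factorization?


Factorize 6945750 by dividing by 3 repeatedly.
Division steps: 3 divides 6945750 exactly 4 time(s).
Exponent of 3 = 4

4


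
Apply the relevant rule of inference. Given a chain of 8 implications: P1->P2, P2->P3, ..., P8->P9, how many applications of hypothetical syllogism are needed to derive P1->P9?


With 8 implications in a chain connecting 9 propositions:
P1->P2, P2->P3, ..., P8->P9
Steps needed = (number of implications) - 1 = 8 - 1 = 7

7


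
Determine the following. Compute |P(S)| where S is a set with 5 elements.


The power set of a set with n elements has 2^n elements.
|P(S)| = 2^5 = 32

32


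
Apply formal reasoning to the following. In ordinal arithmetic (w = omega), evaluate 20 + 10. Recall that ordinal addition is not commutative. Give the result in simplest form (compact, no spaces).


Compute 20 + 10.
Ordinal + is associative but NOT commutative; for finite n>0, n + w = w but w + n stays w+n.
Both operands finite; ordinal + agrees with natural +: 20 + 10 = 30.
Result = 30

30
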